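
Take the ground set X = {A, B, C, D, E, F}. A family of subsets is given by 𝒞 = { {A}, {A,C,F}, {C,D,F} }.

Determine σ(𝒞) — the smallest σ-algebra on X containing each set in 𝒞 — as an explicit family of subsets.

Start: 𝒞 ∪ {∅, X} = { ∅, {A}, {A,C,F}, {C,D,F}, X }.
Pass 1. New:
  {A,B,E}  = ᶜ of {C,D,F}
  {B,D,E}  = ᶜ of {A,C,F}
  {A,C,D,F}  = {A,C,F} ∪ {C,D,F}
  {B,C,D,E,F}  = ᶜ of {A}
  |family| = 9
Pass 2: 3 new —
  {B,E}  = ᶜ of {A,C,D,F}
  {A,B,D,E}  = {A,B,E} ∪ {B,D,E}
  {A,B,C,E,F}  = {A,C,F} ∪ {A,B,E}
  |family| = 12
Pass 3 adds 2:
  {D}  = ᶜ of {A,B,C,E,F}
  {C,F}  = ᶜ of {A,B,D,E}
  |family| = 14
Pass 4 adds 2:
  {A,D}  = {D} ∪ {A}
  {B,C,E,F}  = {B,E} ∪ {C,F}
  |family| = 16
Pass 5: already closed under ᶜ and ∪.

Therefore σ(𝒞) = { ∅, {A}, {D}, {A,D}, {B,E}, {C,F}, {A,B,E}, {A,C,F}, {B,D,E}, {C,D,F}, {A,B,D,E}, {A,C,D,F}, {B,C,E,F}, {A,B,C,E,F}, {B,C,D,E,F}, X } (|σ(𝒞)| = 16).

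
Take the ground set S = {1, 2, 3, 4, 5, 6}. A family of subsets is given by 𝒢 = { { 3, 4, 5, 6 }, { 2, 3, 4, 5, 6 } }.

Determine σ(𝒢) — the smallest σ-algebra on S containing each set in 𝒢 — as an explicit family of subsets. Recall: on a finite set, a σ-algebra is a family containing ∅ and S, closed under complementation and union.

σ(𝒢) (8 sets): { {  }, { 1 }, { 2 }, { 1, 2 }, { 3, 4, 5, 6 }, { 1, 3, 4, 5, 6 }, { 2, 3, 4, 5, 6 }, S }

Check:
Begin from { {  }, { 3, 4, 5, 6 }, { 2, 3, 4, 5, 6 }, S } (that is, 𝒢 plus ∅ and S).
Round 1: 2 new —
  { 1 }  = complement { 2, 3, 4, 5, 6 }
  { 1, 2 }  = complement { 3, 4, 5, 6 }
  — 6 sets.
Round 2: +1 →
  { 1, 3, 4, 5, 6 }  = { 3, 4, 5, 6 } ∪ { 1 }
  — 7 sets.
Round 3 (1 new):
  { 2 }  = complement { 1, 3, 4, 5, 6 }
  — 8 sets.
Round 4 adds nothing — fixpoint reached.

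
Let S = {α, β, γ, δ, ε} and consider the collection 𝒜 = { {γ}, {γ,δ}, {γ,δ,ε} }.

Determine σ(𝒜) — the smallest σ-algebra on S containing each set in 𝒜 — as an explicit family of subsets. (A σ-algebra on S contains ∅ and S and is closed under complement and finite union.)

Start: 𝒜 ∪ {∅, S} = { {}, {γ}, {γ,δ}, {γ,δ,ε}, S }.
Step 1: +3 →
  {α,β}  = S∖{γ,δ,ε}
  {α,β,ε}  = S∖{γ,δ}
  {α,β,δ,ε}  = S∖{γ}
  |family| = 8
Step 2 adds 3:
  {α,β,γ}  = {γ} ∪ {α,β}
  {α,β,γ,δ}  = {γ,δ} ∪ {α,β}
  {α,β,γ,ε}  = {γ} ∪ {α,β,ε}
  |family| = 11
Step 3: +3 →
  {δ}  = S∖{α,β,γ,ε}
  {ε}  = S∖{α,β,γ,δ}
  {δ,ε}  = S∖{α,β,γ}
  |family| = 14
Step 4. New:
  {γ,ε}  = {γ} ∪ {ε}
  {α,β,δ}  = {α,β} ∪ {δ}
  |family| = 16
Step 5: stable.

Therefore σ(𝒜) = { {}, {γ}, {δ}, {ε}, {α,β}, {γ,δ}, {γ,ε}, {δ,ε}, {α,β,γ}, {α,β,δ}, {α,β,ε}, {γ,δ,ε}, {α,β,γ,δ}, {α,β,γ,ε}, {α,β,δ,ε}, S } (|σ(𝒜)| = 16).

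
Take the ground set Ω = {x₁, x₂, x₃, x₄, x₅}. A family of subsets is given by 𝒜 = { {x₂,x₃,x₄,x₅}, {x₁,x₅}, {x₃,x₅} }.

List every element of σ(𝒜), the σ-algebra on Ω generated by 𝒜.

Answer: σ(𝒜) = { {}, {x₁}, {x₃}, {x₅}, {x₁,x₃}, {x₁,x₅}, {x₂,x₄}, {x₃,x₅}, {x₁,x₂,x₄}, {x₁,x₃,x₅}, {x₂,x₃,x₄}, {x₂,x₄,x₅}, {x₁,x₂,x₃,x₄}, {x₁,x₂,x₄,x₅}, {x₂,x₃,x₄,x₅}, Ω }

Trace:
Begin from { {}, {x₁,x₅}, {x₃,x₅}, {x₂,x₃,x₄,x₅}, Ω } (that is, 𝒜 plus ∅ and Ω).
Round 1 (4 new):
  {x₁}  = ᶜ of {x₂,x₃,x₄,x₅}
  {x₁,x₂,x₄}  = ᶜ of {x₃,x₅}
  {x₁,x₃,x₅}  = {x₁,x₅} ∪ {x₃,x₅}
  {x₂,x₃,x₄}  = ᶜ of {x₁,x₅}
  [9 total]
Round 2: 3 new —
  {x₂,x₄}  = ᶜ of {x₁,x₃,x₅}
  {x₁,x₂,x₃,x₄}  = {x₁,x₂,x₄} ∪ {x₂,x₃,x₄}
  {x₁,x₂,x₄,x₅}  = {x₁,x₂,x₄} ∪ {x₁,x₅}
  [12 total]
Round 3 (2 new):
  {x₃}  = ᶜ of {x₁,x₂,x₄,x₅}
  {x₅}  = ᶜ of {x₁,x₂,x₃,x₄}
  [14 total]
Round 4 (2 new):
  {x₁,x₃}  = {x₃} ∪ {x₁}
  {x₂,x₄,x₅}  = {x₂,x₄} ∪ {x₅}
  [16 total]
Round 5 adds nothing — fixpoint reached.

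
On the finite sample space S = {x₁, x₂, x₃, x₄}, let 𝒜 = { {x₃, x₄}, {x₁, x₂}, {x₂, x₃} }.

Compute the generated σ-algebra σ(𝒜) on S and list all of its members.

Seed the family with 𝒜 together with ∅ and S: { {}, {x₁, x₂}, {x₂, x₃}, {x₃, x₄}, S }.
Pass 1: 3 new —
  {x₁, x₄}  = ᶜ of {x₂, x₃}
  {x₁, x₂, x₃}  = {x₂, x₃} ∪ {x₁, x₂}
  {x₂, x₃, x₄}  = {x₃, x₄} ∪ {x₂, x₃}
  [8 total]
Pass 2: 4 new —
  {x₁}  = ᶜ of {x₂, x₃, x₄}
  {x₄}  = ᶜ of {x₁, x₂, x₃}
  {x₁, x₂, x₄}  = {x₁, x₄} ∪ {x₁, x₂}
  {x₁, x₃, x₄}  = {x₃, x₄} ∪ {x₁, x₄}
  [12 total]
Pass 3. New:
  {x₂}  = ᶜ of {x₁, x₃, x₄}
  {x₃}  = ᶜ of {x₁, x₂, x₄}
  [14 total]
Pass 4 (2 new):
  {x₁, x₃}  = {x₃} ∪ {x₁}
  {x₂, x₄}  = {x₄} ∪ {x₂}
  [16 total]
Pass 5: already closed under ᶜ and ∪.

Hence σ(𝒜) has 16 members: { {}, {x₁}, {x₂}, {x₃}, {x₄}, {x₁, x₂}, {x₁, x₃}, {x₁, x₄}, {x₂, x₃}, {x₂, x₄}, {x₃, x₄}, {x₁, x₂, x₃}, {x₁, x₂, x₄}, {x₁, x₃, x₄}, {x₂, x₃, x₄}, S }.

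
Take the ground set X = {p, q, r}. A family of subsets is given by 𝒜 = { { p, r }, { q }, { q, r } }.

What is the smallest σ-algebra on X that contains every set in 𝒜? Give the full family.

|σ(𝒜)| = 8.  σ(𝒜) = { {}, { p }, { q }, { r }, { p, q }, { p, r }, { q, r }, X }

Working:
Start: 𝒜 ∪ {∅, X} = { {}, { q }, { p, r }, { q, r }, X }.
Step 1. New:
  { p }  = { q, r }ᶜ
  — 6 sets.
Step 2 adds 1:
  { p, q }  = { q } ∪ { p }
  — 7 sets.
Step 3 (1 new):
  { r }  = { p, q }ᶜ
  — 8 sets.
Step 4: closed — nothing new.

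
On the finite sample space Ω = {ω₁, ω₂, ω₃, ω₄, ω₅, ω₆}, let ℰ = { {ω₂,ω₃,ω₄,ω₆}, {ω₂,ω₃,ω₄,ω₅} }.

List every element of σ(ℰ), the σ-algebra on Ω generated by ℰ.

σ(ℰ) (16 sets): { {}, {ω₁}, {ω₅}, {ω₆}, {ω₁,ω₅}, {ω₁,ω₆}, {ω₅,ω₆}, {ω₁,ω₅,ω₆}, {ω₂,ω₃,ω₄}, {ω₁,ω₂,ω₃,ω₄}, {ω₂,ω₃,ω₄,ω₅}, {ω₂,ω₃,ω₄,ω₆}, {ω₁,ω₂,ω₃,ω₄,ω₅}, {ω₁,ω₂,ω₃,ω₄,ω₆}, {ω₂,ω₃,ω₄,ω₅,ω₆}, Ω }

Derivation:
Seed the family with ℰ together with ∅ and Ω: { {}, {ω₂,ω₃,ω₄,ω₅}, {ω₂,ω₃,ω₄,ω₆}, Ω }.
Step 1. New:
  {ω₁,ω₅}  = Ω∖{ω₂,ω₃,ω₄,ω₆}
  {ω₁,ω₆}  = Ω∖{ω₂,ω₃,ω₄,ω₅}
  {ω₂,ω₃,ω₄,ω₅,ω₆}  = {ω₂,ω₃,ω₄,ω₆} ∪ {ω₂,ω₃,ω₄,ω₅}
  (now 7)
Step 2. New:
  {ω₁}  = Ω∖{ω₂,ω₃,ω₄,ω₅,ω₆}
  {ω₁,ω₅,ω₆}  = {ω₁,ω₅} ∪ {ω₁,ω₆}
  {ω₁,ω₂,ω₃,ω₄,ω₅}  = {ω₁,ω₅} ∪ {ω₂,ω₃,ω₄,ω₅}
  {ω₁,ω₂,ω₃,ω₄,ω₆}  = {ω₂,ω₃,ω₄,ω₆} ∪ {ω₁,ω₆}
  (now 11)
Step 3 (3 new):
  {ω₅}  = Ω∖{ω₁,ω₂,ω₃,ω₄,ω₆}
  {ω₆}  = Ω∖{ω₁,ω₂,ω₃,ω₄,ω₅}
  {ω₂,ω₃,ω₄}  = Ω∖{ω₁,ω₅,ω₆}
  (now 14)
Step 4: +2 →
  {ω₅,ω₆}  = {ω₅} ∪ {ω₆}
  {ω₁,ω₂,ω₃,ω₄}  = {ω₂,ω₃,ω₄} ∪ {ω₁}
  (now 16)
Step 5: already closed under ᶜ and ∪.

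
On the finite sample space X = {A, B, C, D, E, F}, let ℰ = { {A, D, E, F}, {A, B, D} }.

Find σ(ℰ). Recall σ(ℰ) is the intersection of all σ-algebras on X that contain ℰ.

Begin from { {}, {A, B, D}, {A, D, E, F}, X } (that is, ℰ plus ∅ and X).
Round 1 (3 new):
  {B, C}  = ᶜ of {A, D, E, F}
  {C, E, F}  = ᶜ of {A, B, D}
  {A, B, D, E, F}  = {A, D, E, F} ∪ {A, B, D}
  (now 7)
Round 2: +4 →
  {C}  = ᶜ of {A, B, D, E, F}
  {A, B, C, D}  = {B, C} ∪ {A, B, D}
  {B, C, E, F}  = {B, C} ∪ {C, E, F}
  {A, C, D, E, F}  = {C, E, F} ∪ {A, D, E, F}
  (now 11)
Round 3: 3 new —
  {B}  = ᶜ of {A, C, D, E, F}
  {A, D}  = ᶜ of {B, C, E, F}
  {E, F}  = ᶜ of {A, B, C, D}
  (now 14)
Round 4 adds 2:
  {A, C, D}  = {C} ∪ {A, D}
  {B, E, F}  = {E, F} ∪ {B}
  (now 16)
Round 5: closed — nothing new.

Therefore σ(ℰ) = { {}, {B}, {C}, {A, D}, {B, C}, {E, F}, {A, B, D}, {A, C, D}, {B, E, F}, {C, E, F}, {A, B, C, D}, {A, D, E, F}, {B, C, E, F}, {A, B, D, E, F}, {A, C, D, E, F}, X } (|σ(ℰ)| = 16).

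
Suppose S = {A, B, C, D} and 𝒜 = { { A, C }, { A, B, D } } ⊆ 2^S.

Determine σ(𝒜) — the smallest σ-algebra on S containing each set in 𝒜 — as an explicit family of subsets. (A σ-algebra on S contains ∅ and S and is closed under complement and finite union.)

σ(𝒜) (8 sets): { ∅, { A }, { C }, { A, C }, { B, D }, { A, B, D }, { B, C, D }, S }

Trace:
Start: 𝒜 ∪ {∅, S} = { ∅, { A, C }, { A, B, D }, S }.
Pass 1 adds 2:
  { C }  = { A, B, D }ᶜ
  { B, D }  = { A, C }ᶜ
  (now 6)
Pass 2 adds 1:
  { B, C, D }  = { C } ∪ { B, D }
  (now 7)
Pass 3 (1 new):
  { A }  = { B, C, D }ᶜ
  (now 8)
Pass 4: closed — nothing new.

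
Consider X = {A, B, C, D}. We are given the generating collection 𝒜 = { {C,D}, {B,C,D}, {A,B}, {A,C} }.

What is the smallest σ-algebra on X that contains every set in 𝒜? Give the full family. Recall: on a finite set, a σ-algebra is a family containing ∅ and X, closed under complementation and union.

σ(𝒜) (16 sets): { {}, {A}, {B}, {C}, {D}, {A,B}, {A,C}, {A,D}, {B,C}, {B,D}, {C,D}, {A,B,C}, {A,B,D}, {A,C,D}, {B,C,D}, X }

Check:
Initial family (6 sets): { {}, {A,B}, {A,C}, {C,D}, {B,C,D}, X }.
Pass 1: +4 →
  {A}  = complement {B,C,D}
  {B,D}  = complement {A,C}
  {A,B,C}  = {A,B} ∪ {A,C}
  {A,C,D}  = {C,D} ∪ {A,C}
Pass 2 adds 3:
  {B}  = complement {A,C,D}
  {D}  = complement {A,B,C}
  {A,B,D}  = {A,B} ∪ {B,D}
Pass 3 (2 new):
  {C}  = complement {A,B,D}
  {A,D}  = {D} ∪ {A}
Pass 4 (1 new):
  {B,C}  = complement {A,D}
Pass 5: stable.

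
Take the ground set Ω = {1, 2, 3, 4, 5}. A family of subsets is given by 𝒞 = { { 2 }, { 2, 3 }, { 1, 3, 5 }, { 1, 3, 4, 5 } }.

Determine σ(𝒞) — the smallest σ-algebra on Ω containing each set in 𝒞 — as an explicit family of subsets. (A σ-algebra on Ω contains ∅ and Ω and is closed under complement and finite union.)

Take S₀ = 𝒞 ∪ {∅, Ω} = { {  }, { 2 }, { 2, 3 }, { 1, 3, 5 }, { 1, 3, 4, 5 }, Ω }.
Step 1 adds 3:
  { 2, 4 }  = ᶜ of { 1, 3, 5 }
  { 1, 4, 5 }  = ᶜ of { 2, 3 }
  { 1, 2, 3, 5 }  = { 2, 3 } ∪ { 1, 3, 5 }
  (now 9)
Step 2 (3 new):
  { 4 }  = ᶜ of { 1, 2, 3, 5 }
  { 2, 3, 4 }  = { 2, 3 } ∪ { 2, 4 }
  { 1, 2, 4, 5 }  = { 1, 4, 5 } ∪ { 2 }
  (now 12)
Step 3 (2 new):
  { 3 }  = ᶜ of { 1, 2, 4, 5 }
  { 1, 5 }  = ᶜ of { 2, 3, 4 }
  (now 14)
Step 4 (2 new):
  { 3, 4 }  = { 3 } ∪ { 4 }
  { 1, 2, 5 }  = { 1, 5 } ∪ { 2 }
  (now 16)
Step 5: closed — nothing new.

σ(𝒞) = { {  }, { 2 }, { 3 }, { 4 }, { 1, 5 }, { 2, 3 }, { 2, 4 }, { 3, 4 }, { 1, 2, 5 }, { 1, 3, 5 }, { 1, 4, 5 }, { 2, 3, 4 }, { 1, 2, 3, 5 }, { 1, 2, 4, 5 }, { 1, 3, 4, 5 }, Ω }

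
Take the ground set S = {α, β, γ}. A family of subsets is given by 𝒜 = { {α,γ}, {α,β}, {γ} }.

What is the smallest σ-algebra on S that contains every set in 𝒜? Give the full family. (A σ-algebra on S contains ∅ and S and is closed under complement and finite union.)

Begin from { {}, {γ}, {α,β}, {α,γ}, S } (that is, 𝒜 plus ∅ and S).
Step 1: 1 new —
  {β}  = S∖{α,γ}
  — 6 sets.
Step 2 adds 1:
  {β,γ}  = {γ} ∪ {β}
  — 7 sets.
Step 3 (1 new):
  {α}  = S∖{β,γ}
  — 8 sets.
Step 4: stable.

|σ(𝒜)| = 8.  σ(𝒜) = { {}, {α}, {β}, {γ}, {α,β}, {α,γ}, {β,γ}, S }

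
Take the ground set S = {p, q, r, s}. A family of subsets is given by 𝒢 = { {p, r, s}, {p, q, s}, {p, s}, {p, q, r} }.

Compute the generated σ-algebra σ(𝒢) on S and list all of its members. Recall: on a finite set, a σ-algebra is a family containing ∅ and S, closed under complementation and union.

Start: 𝒢 ∪ {∅, S} = { {}, {p, s}, {p, q, r}, {p, q, s}, {p, r, s}, S }.
Round 1: +4 →
  {q}  = complement {p, r, s}
  {r}  = complement {p, q, s}
  {s}  = complement {p, q, r}
  {q, r}  = complement {p, s}
  (now 10)
Round 2: +3 →
  {q, s}  = {q} ∪ {s}
  {r, s}  = {r} ∪ {s}
  {q, r, s}  = {q, r} ∪ {s}
  (now 13)
Round 3 (3 new):
  {p}  = complement {q, r, s}
  {p, q}  = complement {r, s}
  {p, r}  = complement {q, s}
  (now 16)
After Round 4 the family is unchanged; done.

Hence σ(𝒢) has 16 members: { {}, {p}, {q}, {r}, {s}, {p, q}, {p, r}, {p, s}, {q, r}, {q, s}, {r, s}, {p, q, r}, {p, q, s}, {p, r, s}, {q, r, s}, S }.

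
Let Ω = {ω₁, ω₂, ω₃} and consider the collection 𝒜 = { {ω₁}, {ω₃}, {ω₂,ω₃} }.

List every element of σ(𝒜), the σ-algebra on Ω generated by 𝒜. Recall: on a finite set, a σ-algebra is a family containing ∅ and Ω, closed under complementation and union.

Seed the family with 𝒜 together with ∅ and Ω: { ∅, {ω₁}, {ω₃}, {ω₂,ω₃}, Ω }.
Iteration 1 adds 2:
  {ω₁,ω₂}  = complement {ω₃}
  {ω₁,ω₃}  = {ω₃} ∪ {ω₁}
  — 7 sets.
Iteration 2. New:
  {ω₂}  = complement {ω₁,ω₃}
  — 8 sets.
Iteration 3 adds nothing — fixpoint reached.

Therefore σ(𝒜) = { ∅, {ω₁}, {ω₂}, {ω₃}, {ω₁,ω₂}, {ω₁,ω₃}, {ω₂,ω₃}, Ω } (|σ(𝒜)| = 8).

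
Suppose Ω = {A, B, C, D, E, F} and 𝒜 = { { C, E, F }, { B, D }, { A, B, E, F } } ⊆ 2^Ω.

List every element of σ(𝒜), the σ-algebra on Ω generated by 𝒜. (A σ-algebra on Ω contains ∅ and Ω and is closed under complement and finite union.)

|σ(𝒜)| = 32.  σ(𝒜) = { {  }, { A }, { B }, { C }, { D }, { A, B }, { A, C }, { A, D }, { B, C }, { B, D }, { C, D }, { E, F }, { A, B, C }, { A, B, D }, { A, C, D }, { A, E, F }, { B, C, D }, { B, E, F }, { C, E, F }, { D, E, F }, { A, B, C, D }, { A, B, E, F }, { A, C, E, F }, { A, D, E, F }, { B, C, E, F }, { B, D, E, F }, { C, D, E, F }, { A, B, C, E, F }, { A, B, D, E, F }, { A, C, D, E, F }, { B, C, D, E, F }, Ω }

Derivation:
Initial family (5 sets): { {  }, { B, D }, { C, E, F }, { A, B, E, F }, Ω }.
Step 1: +6 →
  { C, D }  = ᶜ of { A, B, E, F }
  { A, B, D }  = ᶜ of { C, E, F }
  { A, C, E, F }  = ᶜ of { B, D }
  { A, B, C, E, F }  = { C, E, F } ∪ { A, B, E, F }
  { A, B, D, E, F }  = { B, D } ∪ { A, B, E, F }
  { B, C, D, E, F }  = { C, E, F } ∪ { B, D }
  (now 11)
Step 2: 7 new —
  { A }  = ᶜ of { B, C, D, E, F }
  { C }  = ᶜ of { A, B, D, E, F }
  { D }  = ᶜ of { A, B, C, E, F }
  { B, C, D }  = { C, D } ∪ { B, D }
  { A, B, C, D }  = { C, D } ∪ { A, B, D }
  { C, D, E, F }  = { C, D } ∪ { C, E, F }
  { A, C, D, E, F }  = { A, C, E, F } ∪ { C, D }
  (now 18)
Step 3: 7 new —
  { B }  = ᶜ of { A, C, D, E, F }
  { A, B }  = ᶜ of { C, D, E, F }
  { A, C }  = { C } ∪ { A }
  { A, D }  = { A } ∪ { D }
  { E, F }  = ᶜ of { A, B, C, D }
  { A, C, D }  = { C, D } ∪ { A }
  { A, E, F }  = ᶜ of { B, C, D }
  (now 25)
Step 4 adds 7:
  { B, C }  = { B } ∪ { C }
  { A, B, C }  = { A, B } ∪ { C }
  { B, E, F }  = ᶜ of { A, C, D }
  { D, E, F }  = { E, F } ∪ { D }
  { A, D, E, F }  = { E, F } ∪ { A, D }
  { B, C, E, F }  = ᶜ of { A, D }
  { B, D, E, F }  = ᶜ of { A, C }
  (now 32)
After Step 5 the family is unchanged; done.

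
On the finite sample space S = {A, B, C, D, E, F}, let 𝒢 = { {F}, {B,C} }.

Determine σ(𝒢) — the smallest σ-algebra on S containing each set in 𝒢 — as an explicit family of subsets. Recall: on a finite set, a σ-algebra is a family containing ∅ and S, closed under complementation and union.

Answer: σ(𝒢) = { {}, {F}, {B,C}, {A,D,E}, {B,C,F}, {A,D,E,F}, {A,B,C,D,E}, S }

Derivation:
Begin from { {}, {F}, {B,C}, S } (that is, 𝒢 plus ∅ and S).
Round 1 adds 3:
  {B,C,F}  = {B,C} ∪ {F}
  {A,D,E,F}  = {B,C}ᶜ
  {A,B,C,D,E}  = {F}ᶜ
  |family| = 7
Round 2. New:
  {A,D,E}  = {B,C,F}ᶜ
  |family| = 8
Round 3: no new sets; the family is a σ-algebra.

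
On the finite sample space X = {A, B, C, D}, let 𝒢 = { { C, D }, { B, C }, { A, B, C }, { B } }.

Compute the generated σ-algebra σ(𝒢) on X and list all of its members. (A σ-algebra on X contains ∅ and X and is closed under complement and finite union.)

|σ(𝒢)| = 16.  σ(𝒢) = { {}, { A }, { B }, { C }, { D }, { A, B }, { A, C }, { A, D }, { B, C }, { B, D }, { C, D }, { A, B, C }, { A, B, D }, { A, C, D }, { B, C, D }, X }

Derivation:
Initial family (6 sets): { {}, { B }, { B, C }, { C, D }, { A, B, C }, X }.
Step 1 (5 new):
  { D }  = ᶜ of { A, B, C }
  { A, B }  = ᶜ of { C, D }
  { A, D }  = ᶜ of { B, C }
  { A, C, D }  = ᶜ of { B }
  { B, C, D }  = { C, D } ∪ { B, C }
  [11 total]
Step 2 (3 new):
  { A }  = ᶜ of { B, C, D }
  { B, D }  = { B } ∪ { D }
  { A, B, D }  = { A, B } ∪ { A, D }
  [14 total]
Step 3: +2 →
  { C }  = ᶜ of { A, B, D }
  { A, C }  = ᶜ of { B, D }
  [16 total]
Step 4: already closed under ᶜ and ∪.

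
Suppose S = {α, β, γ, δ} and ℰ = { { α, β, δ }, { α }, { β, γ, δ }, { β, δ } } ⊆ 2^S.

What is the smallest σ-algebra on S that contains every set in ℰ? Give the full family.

σ(ℰ) (8 sets): { {}, { α }, { γ }, { α, γ }, { β, δ }, { α, β, δ }, { β, γ, δ }, S }

Working:
Seed the family with ℰ together with ∅ and S: { {}, { α }, { β, δ }, { α, β, δ }, { β, γ, δ }, S }.
Round 1 (2 new):
  { γ }  = S∖{ α, β, δ }
  { α, γ }  = S∖{ β, δ }
  (now 8)
Round 2 adds nothing — fixpoint reached.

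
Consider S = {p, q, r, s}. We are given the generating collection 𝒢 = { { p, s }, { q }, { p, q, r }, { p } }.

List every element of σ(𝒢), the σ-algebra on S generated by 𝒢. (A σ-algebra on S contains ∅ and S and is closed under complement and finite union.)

Seed the family with 𝒢 together with ∅ and S: { {  }, { p }, { q }, { p, s }, { p, q, r }, S }.
Step 1. New:
  { s }  = complement { p, q, r }
  { p, q }  = { q } ∪ { p }
  { q, r }  = complement { p, s }
  { p, q, s }  = { p, s } ∪ { q }
  { p, r, s }  = complement { q }
  { q, r, s }  = complement { p }
Step 2 (3 new):
  { r }  = complement { p, q, s }
  { q, s }  = { q } ∪ { s }
  { r, s }  = complement { p, q }
Step 3: +1 →
  { p, r }  = complement { q, s }
After Step 4 the family is unchanged; done.

σ(𝒢) = { {  }, { p }, { q }, { r }, { s }, { p, q }, { p, r }, { p, s }, { q, r }, { q, s }, { r, s }, { p, q, r }, { p, q, s }, { p, r, s }, { q, r, s }, S }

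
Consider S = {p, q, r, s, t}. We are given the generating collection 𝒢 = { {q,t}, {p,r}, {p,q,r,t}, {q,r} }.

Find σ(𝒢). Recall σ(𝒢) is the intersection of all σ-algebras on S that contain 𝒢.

Initial family (6 sets): { {}, {p,r}, {q,r}, {q,t}, {p,q,r,t}, S }.
Pass 1. New:
  {s}  = S∖{p,q,r,t}
  {p,q,r}  = {q,r} ∪ {p,r}
  {p,r,s}  = S∖{q,t}
  {p,s,t}  = S∖{q,r}
  {q,r,t}  = {q,t} ∪ {q,r}
  {q,s,t}  = S∖{p,r}
Pass 2: 7 new —
  {p,s}  = S∖{q,r,t}
  {s,t}  = S∖{p,q,r}
  {q,r,s}  = {q,r} ∪ {s}
  {p,q,r,s}  = {p,q,r} ∪ {p,r,s}
  {p,q,s,t}  = {p,s,t} ∪ {q,t}
  {p,r,s,t}  = {p,s,t} ∪ {p,r,s}
  {q,r,s,t}  = {q,r,t} ∪ {s}
Pass 3: +5 →
  {p}  = S∖{q,r,s,t}
  {q}  = S∖{p,r,s,t}
  {r}  = S∖{p,q,s,t}
  {t}  = S∖{p,q,r,s}
  {p,t}  = S∖{q,r,s}
Pass 4 (8 new):
  {p,q}  = {q} ∪ {p}
  {q,s}  = {q} ∪ {s}
  {r,s}  = {r} ∪ {s}
  {r,t}  = {t} ∪ {r}
  {p,q,s}  = {q} ∪ {p,s}
  {p,q,t}  = {q,t} ∪ {p,t}
  {p,r,t}  = {t} ∪ {p,r}
  {r,s,t}  = {s,t} ∪ {r}
Pass 5 adds nothing — fixpoint reached.

|σ(𝒢)| = 32.  σ(𝒢) = { {}, {p}, {q}, {r}, {s}, {t}, {p,q}, {p,r}, {p,s}, {p,t}, {q,r}, {q,s}, {q,t}, {r,s}, {r,t}, {s,t}, {p,q,r}, {p,q,s}, {p,q,t}, {p,r,s}, {p,r,t}, {p,s,t}, {q,r,s}, {q,r,t}, {q,s,t}, {r,s,t}, {p,q,r,s}, {p,q,r,t}, {p,q,s,t}, {p,r,s,t}, {q,r,s,t}, S }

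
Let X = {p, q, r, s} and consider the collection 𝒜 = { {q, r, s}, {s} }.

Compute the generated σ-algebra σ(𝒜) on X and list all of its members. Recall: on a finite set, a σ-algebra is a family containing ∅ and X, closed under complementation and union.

Seed the family with 𝒜 together with ∅ and X: { ∅, {s}, {q, r, s}, X }.
Iteration 1 (2 new):
  {p}  = ᶜ of {q, r, s}
  {p, q, r}  = ᶜ of {s}
  |family| = 6
Iteration 2 (1 new):
  {p, s}  = {s} ∪ {p}
  |family| = 7
Iteration 3: +1 →
  {q, r}  = ᶜ of {p, s}
  |family| = 8
Iteration 4: no new sets; the family is a σ-algebra.

|σ(𝒜)| = 8.  σ(𝒜) = { ∅, {p}, {s}, {p, s}, {q, r}, {p, q, r}, {q, r, s}, X }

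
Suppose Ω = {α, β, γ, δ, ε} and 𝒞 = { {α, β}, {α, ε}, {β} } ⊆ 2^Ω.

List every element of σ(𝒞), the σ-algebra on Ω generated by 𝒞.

σ(𝒞) = { ∅, {α}, {β}, {ε}, {α, β}, {α, ε}, {β, ε}, {γ, δ}, {α, β, ε}, {α, γ, δ}, {β, γ, δ}, {γ, δ, ε}, {α, β, γ, δ}, {α, γ, δ, ε}, {β, γ, δ, ε}, Ω }

Trace:
Begin from { ∅, {β}, {α, β}, {α, ε}, Ω } (that is, 𝒞 plus ∅ and Ω).
Round 1: +4 →
  {α, β, ε}  = {α, β} ∪ {α, ε}
  {β, γ, δ}  = ᶜ of {α, ε}
  {γ, δ, ε}  = ᶜ of {α, β}
  {α, γ, δ, ε}  = ᶜ of {β}
  |family| = 9
Round 2 (3 new):
  {γ, δ}  = ᶜ of {α, β, ε}
  {α, β, γ, δ}  = {α, β} ∪ {β, γ, δ}
  {β, γ, δ, ε}  = {γ, δ, ε} ∪ {β}
  |family| = 12
Round 3. New:
  {α}  = ᶜ of {β, γ, δ, ε}
  {ε}  = ᶜ of {α, β, γ, δ}
  |family| = 14
Round 4: +2 →
  {β, ε}  = {β} ∪ {ε}
  {α, γ, δ}  = {γ, δ} ∪ {α}
  |family| = 16
Round 5: already closed under ᶜ and ∪.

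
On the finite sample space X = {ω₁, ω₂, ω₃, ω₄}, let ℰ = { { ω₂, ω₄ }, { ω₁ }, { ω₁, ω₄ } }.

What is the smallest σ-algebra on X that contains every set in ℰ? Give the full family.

Seed the family with ℰ together with ∅ and X: { {  }, { ω₁ }, { ω₁, ω₄ }, { ω₂, ω₄ }, X }.
Pass 1 adds 4:
  { ω₁, ω₃ }  = complement { ω₂, ω₄ }
  { ω₂, ω₃ }  = complement { ω₁, ω₄ }
  { ω₁, ω₂, ω₄ }  = { ω₁, ω₄ } ∪ { ω₂, ω₄ }
  { ω₂, ω₃, ω₄ }  = complement { ω₁ }
  — 9 sets.
Pass 2. New:
  { ω₃ }  = complement { ω₁, ω₂, ω₄ }
  { ω₁, ω₂, ω₃ }  = { ω₂, ω₃ } ∪ { ω₁, ω₃ }
  { ω₁, ω₃, ω₄ }  = { ω₁, ω₄ } ∪ { ω₁, ω₃ }
  — 12 sets.
Pass 3. New:
  { ω₂ }  = complement { ω₁, ω₃, ω₄ }
  { ω₄ }  = complement { ω₁, ω₂, ω₃ }
  — 14 sets.
Pass 4. New:
  { ω₁, ω₂ }  = { ω₂ } ∪ { ω₁ }
  { ω₃, ω₄ }  = { ω₃ } ∪ { ω₄ }
  — 16 sets.
Pass 5: stable.

|σ(ℰ)| = 16.  σ(ℰ) = { {  }, { ω₁ }, { ω₂ }, { ω₃ }, { ω₄ }, { ω₁, ω₂ }, { ω₁, ω₃ }, { ω₁, ω₄ }, { ω₂, ω₃ }, { ω₂, ω₄ }, { ω₃, ω₄ }, { ω₁, ω₂, ω₃ }, { ω₁, ω₂, ω₄ }, { ω₁, ω₃, ω₄ }, { ω₂, ω₃, ω₄ }, X }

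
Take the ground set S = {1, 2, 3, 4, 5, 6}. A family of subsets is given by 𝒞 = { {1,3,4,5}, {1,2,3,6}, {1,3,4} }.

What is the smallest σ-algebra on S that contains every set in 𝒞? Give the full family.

σ(𝒞) = { ∅, {4}, {5}, {1,3}, {2,6}, {4,5}, {1,3,4}, {1,3,5}, {2,4,6}, {2,5,6}, {1,2,3,6}, {1,3,4,5}, {2,4,5,6}, {1,2,3,4,6}, {1,2,3,5,6}, S }

Trace:
Begin from { ∅, {1,3,4}, {1,2,3,6}, {1,3,4,5}, S } (that is, 𝒞 plus ∅ and S).
Iteration 1. New:
  {2,6}  = complement {1,3,4,5}
  {4,5}  = complement {1,2,3,6}
  {2,5,6}  = complement {1,3,4}
  {1,2,3,4,6}  = {1,3,4} ∪ {1,2,3,6}
  — 9 sets.
Iteration 2: +3 →
  {5}  = complement {1,2,3,4,6}
  {2,4,5,6}  = {2,6} ∪ {4,5}
  {1,2,3,5,6}  = {2,5,6} ∪ {1,2,3,6}
  — 12 sets.
Iteration 3: 2 new —
  {4}  = complement {1,2,3,5,6}
  {1,3}  = complement {2,4,5,6}
  — 14 sets.
Iteration 4. New:
  {1,3,5}  = {1,3} ∪ {5}
  {2,4,6}  = {4} ∪ {2,6}
  — 16 sets.
Iteration 5: stable.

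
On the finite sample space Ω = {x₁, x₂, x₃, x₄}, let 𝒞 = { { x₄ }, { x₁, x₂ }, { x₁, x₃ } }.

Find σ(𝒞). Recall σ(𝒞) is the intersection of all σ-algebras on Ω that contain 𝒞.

σ(𝒞) (16 sets): { {}, { x₁ }, { x₂ }, { x₃ }, { x₄ }, { x₁, x₂ }, { x₁, x₃ }, { x₁, x₄ }, { x₂, x₃ }, { x₂, x₄ }, { x₃, x₄ }, { x₁, x₂, x₃ }, { x₁, x₂, x₄ }, { x₁, x₃, x₄ }, { x₂, x₃, x₄ }, Ω }

Trace:
Seed the family with 𝒞 together with ∅ and Ω: { {}, { x₄ }, { x₁, x₂ }, { x₁, x₃ }, Ω }.
Iteration 1: +5 →
  { x₂, x₄ }  = Ω∖{ x₁, x₃ }
  { x₃, x₄ }  = Ω∖{ x₁, x₂ }
  { x₁, x₂, x₃ }  = Ω∖{ x₄ }
  { x₁, x₂, x₄ }  = { x₁, x₂ } ∪ { x₄ }
  { x₁, x₃, x₄ }  = { x₁, x₃ } ∪ { x₄ }
  (now 10)
Iteration 2 adds 3:
  { x₂ }  = Ω∖{ x₁, x₃, x₄ }
  { x₃ }  = Ω∖{ x₁, x₂, x₄ }
  { x₂, x₃, x₄ }  = { x₃, x₄ } ∪ { x₂, x₄ }
  (now 13)
Iteration 3 (2 new):
  { x₁ }  = Ω∖{ x₂, x₃, x₄ }
  { x₂, x₃ }  = { x₃ } ∪ { x₂ }
  (now 15)
Iteration 4. New:
  { x₁, x₄ }  = Ω∖{ x₂, x₃ }
  (now 16)
After Iteration 5 the family is unchanged; done.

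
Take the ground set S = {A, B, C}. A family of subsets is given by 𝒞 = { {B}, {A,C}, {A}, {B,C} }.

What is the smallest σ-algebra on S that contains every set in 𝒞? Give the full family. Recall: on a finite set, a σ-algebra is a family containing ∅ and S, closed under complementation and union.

Answer: σ(𝒞) = { {}, {A}, {B}, {C}, {A,B}, {A,C}, {B,C}, S }

Working:
Seed the family with 𝒞 together with ∅ and S: { {}, {A}, {B}, {A,C}, {B,C}, S }.
Iteration 1: 1 new —
  {A,B}  = {B} ∪ {A}
  (now 7)
Iteration 2 (1 new):
  {C}  = {A,B}ᶜ
  (now 8)
After Iteration 3 the family is unchanged; done.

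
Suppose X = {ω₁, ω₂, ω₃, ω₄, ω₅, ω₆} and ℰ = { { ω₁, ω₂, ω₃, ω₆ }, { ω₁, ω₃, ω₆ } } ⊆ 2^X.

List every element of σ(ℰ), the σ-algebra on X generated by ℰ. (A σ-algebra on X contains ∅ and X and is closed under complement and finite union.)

σ(ℰ) = { {}, { ω₂ }, { ω₄, ω₅ }, { ω₁, ω₃, ω₆ }, { ω₂, ω₄, ω₅ }, { ω₁, ω₂, ω₃, ω₆ }, { ω₁, ω₃, ω₄, ω₅, ω₆ }, X }

Working:
Begin from { {}, { ω₁, ω₃, ω₆ }, { ω₁, ω₂, ω₃, ω₆ }, X } (that is, ℰ plus ∅ and X).
Step 1 (2 new):
  { ω₄, ω₅ }  = X∖{ ω₁, ω₂, ω₃, ω₆ }
  { ω₂, ω₄, ω₅ }  = X∖{ ω₁, ω₃, ω₆ }
  — 6 sets.
Step 2 adds 1:
  { ω₁, ω₃, ω₄, ω₅, ω₆ }  = { ω₄, ω₅ } ∪ { ω₁, ω₃, ω₆ }
  — 7 sets.
Step 3: 1 new —
  { ω₂ }  = X∖{ ω₁, ω₃, ω₄, ω₅, ω₆ }
  — 8 sets.
Step 4: stable.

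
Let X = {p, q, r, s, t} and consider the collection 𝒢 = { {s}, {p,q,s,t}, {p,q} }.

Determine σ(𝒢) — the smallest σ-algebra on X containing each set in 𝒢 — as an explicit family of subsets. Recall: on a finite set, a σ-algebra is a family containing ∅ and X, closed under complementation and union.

Begin from { {}, {s}, {p,q}, {p,q,s,t}, X } (that is, 𝒢 plus ∅ and X).
Round 1: 4 new —
  {r}  = {p,q,s,t}ᶜ
  {p,q,s}  = {p,q} ∪ {s}
  {r,s,t}  = {p,q}ᶜ
  {p,q,r,t}  = {s}ᶜ
  (now 9)
Round 2: 4 new —
  {r,s}  = {r} ∪ {s}
  {r,t}  = {p,q,s}ᶜ
  {p,q,r}  = {p,q} ∪ {r}
  {p,q,r,s}  = {p,q,s} ∪ {r}
  (now 13)
Round 3: 3 new —
  {t}  = {p,q,r,s}ᶜ
  {s,t}  = {p,q,r}ᶜ
  {p,q,t}  = {r,s}ᶜ
  (now 16)
Round 4: stable.

|σ(𝒢)| = 16.  σ(𝒢) = { {}, {r}, {s}, {t}, {p,q}, {r,s}, {r,t}, {s,t}, {p,q,r}, {p,q,s}, {p,q,t}, {r,s,t}, {p,q,r,s}, {p,q,r,t}, {p,q,s,t}, X }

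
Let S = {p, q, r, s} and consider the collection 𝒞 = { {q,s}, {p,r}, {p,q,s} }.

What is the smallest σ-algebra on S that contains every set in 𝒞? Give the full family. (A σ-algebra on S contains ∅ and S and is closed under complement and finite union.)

Answer: σ(𝒞) = { {}, {p}, {r}, {p,r}, {q,s}, {p,q,s}, {q,r,s}, S }

Check:
Seed the family with 𝒞 together with ∅ and S: { {}, {p,r}, {q,s}, {p,q,s}, S }.
Step 1: +1 →
  {r}  = complement {p,q,s}
  |family| = 6
Step 2 adds 1:
  {q,r,s}  = {r} ∪ {q,s}
  |family| = 7
Step 3 adds 1:
  {p}  = complement {q,r,s}
  |family| = 8
Step 4: already closed under ᶜ and ∪.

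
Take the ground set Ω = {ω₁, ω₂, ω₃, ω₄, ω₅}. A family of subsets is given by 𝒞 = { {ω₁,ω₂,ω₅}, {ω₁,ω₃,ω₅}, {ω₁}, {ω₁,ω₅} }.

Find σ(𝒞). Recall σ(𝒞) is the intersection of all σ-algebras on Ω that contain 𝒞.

σ(𝒞) = { ∅, {ω₁}, {ω₂}, {ω₃}, {ω₄}, {ω₅}, {ω₁,ω₂}, {ω₁,ω₃}, {ω₁,ω₄}, {ω₁,ω₅}, {ω₂,ω₃}, {ω₂,ω₄}, {ω₂,ω₅}, {ω₃,ω₄}, {ω₃,ω₅}, {ω₄,ω₅}, {ω₁,ω₂,ω₃}, {ω₁,ω₂,ω₄}, {ω₁,ω₂,ω₅}, {ω₁,ω₃,ω₄}, {ω₁,ω₃,ω₅}, {ω₁,ω₄,ω₅}, {ω₂,ω₃,ω₄}, {ω₂,ω₃,ω₅}, {ω₂,ω₄,ω₅}, {ω₃,ω₄,ω₅}, {ω₁,ω₂,ω₃,ω₄}, {ω₁,ω₂,ω₃,ω₅}, {ω₁,ω₂,ω₄,ω₅}, {ω₁,ω₃,ω₄,ω₅}, {ω₂,ω₃,ω₄,ω₅}, Ω }

Derivation:
Take S₀ = 𝒞 ∪ {∅, Ω} = { ∅, {ω₁}, {ω₁,ω₅}, {ω₁,ω₂,ω₅}, {ω₁,ω₃,ω₅}, Ω }.
Pass 1 (5 new):
  {ω₂,ω₄}  = {ω₁,ω₃,ω₅}ᶜ
  {ω₃,ω₄}  = {ω₁,ω₂,ω₅}ᶜ
  {ω₂,ω₃,ω₄}  = {ω₁,ω₅}ᶜ
  {ω₁,ω₂,ω₃,ω₅}  = {ω₁,ω₂,ω₅} ∪ {ω₁,ω₃,ω₅}
  {ω₂,ω₃,ω₄,ω₅}  = {ω₁}ᶜ
  — 11 sets.
Pass 2: +6 →
  {ω₄}  = {ω₁,ω₂,ω₃,ω₅}ᶜ
  {ω₁,ω₂,ω₄}  = {ω₂,ω₄} ∪ {ω₁}
  {ω₁,ω₃,ω₄}  = {ω₃,ω₄} ∪ {ω₁}
  {ω₁,ω₂,ω₃,ω₄}  = {ω₂,ω₃,ω₄} ∪ {ω₁}
  {ω₁,ω₂,ω₄,ω₅}  = {ω₁,ω₂,ω₅} ∪ {ω₂,ω₄}
  {ω₁,ω₃,ω₄,ω₅}  = {ω₃,ω₄} ∪ {ω₁,ω₃,ω₅}
  — 17 sets.
Pass 3 (7 new):
  {ω₂}  = {ω₁,ω₃,ω₄,ω₅}ᶜ
  {ω₃}  = {ω₁,ω₂,ω₄,ω₅}ᶜ
  {ω₅}  = {ω₁,ω₂,ω₃,ω₄}ᶜ
  {ω₁,ω₄}  = {ω₄} ∪ {ω₁}
  {ω₂,ω₅}  = {ω₁,ω₃,ω₄}ᶜ
  {ω₃,ω₅}  = {ω₁,ω₂,ω₄}ᶜ
  {ω₁,ω₄,ω₅}  = {ω₁,ω₅} ∪ {ω₄}
  — 24 sets.
Pass 4: 7 new —
  {ω₁,ω₂}  = {ω₂} ∪ {ω₁}
  {ω₁,ω₃}  = {ω₃} ∪ {ω₁}
  {ω₂,ω₃}  = {ω₁,ω₄,ω₅}ᶜ
  {ω₄,ω₅}  = {ω₅} ∪ {ω₄}
  {ω₂,ω₃,ω₅}  = {ω₁,ω₄}ᶜ
  {ω₂,ω₄,ω₅}  = {ω₂,ω₅} ∪ {ω₄}
  {ω₃,ω₄,ω₅}  = {ω₃,ω₄} ∪ {ω₅}
  — 31 sets.
Pass 5 (1 new):
  {ω₁,ω₂,ω₃}  = {ω₄,ω₅}ᶜ
  — 32 sets.
Pass 6: closed — nothing new.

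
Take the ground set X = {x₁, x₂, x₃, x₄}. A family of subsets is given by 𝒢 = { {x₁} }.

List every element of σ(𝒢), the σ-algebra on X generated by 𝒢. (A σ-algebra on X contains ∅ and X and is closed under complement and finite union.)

Start: 𝒢 ∪ {∅, X} = { {}, {x₁}, X }.
Iteration 1: +1 →
  {x₂,x₃,x₄}  = ᶜ of {x₁}
  (now 4)
Iteration 2 adds nothing — fixpoint reached.

σ(𝒢) = { {}, {x₁}, {x₂,x₃,x₄}, X }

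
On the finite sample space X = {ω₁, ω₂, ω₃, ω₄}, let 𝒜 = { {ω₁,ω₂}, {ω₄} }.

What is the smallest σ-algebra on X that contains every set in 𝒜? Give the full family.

|σ(𝒜)| = 8.  σ(𝒜) = { ∅, {ω₃}, {ω₄}, {ω₁,ω₂}, {ω₃,ω₄}, {ω₁,ω₂,ω₃}, {ω₁,ω₂,ω₄}, X }

Derivation:
Take S₀ = 𝒜 ∪ {∅, X} = { ∅, {ω₄}, {ω₁,ω₂}, X }.
Pass 1 adds 3:
  {ω₃,ω₄}  = {ω₁,ω₂}ᶜ
  {ω₁,ω₂,ω₃}  = {ω₄}ᶜ
  {ω₁,ω₂,ω₄}  = {ω₁,ω₂} ∪ {ω₄}
  — 7 sets.
Pass 2: +1 →
  {ω₃}  = {ω₁,ω₂,ω₄}ᶜ
  — 8 sets.
Pass 3: closed — nothing new.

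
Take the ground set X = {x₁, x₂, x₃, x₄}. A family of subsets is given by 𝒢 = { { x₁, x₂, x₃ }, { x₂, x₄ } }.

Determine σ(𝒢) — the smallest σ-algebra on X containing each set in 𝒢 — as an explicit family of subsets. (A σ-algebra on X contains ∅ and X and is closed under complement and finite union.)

Answer: σ(𝒢) = { {  }, { x₂ }, { x₄ }, { x₁, x₃ }, { x₂, x₄ }, { x₁, x₂, x₃ }, { x₁, x₃, x₄ }, X }

Working:
Begin from { {  }, { x₂, x₄ }, { x₁, x₂, x₃ }, X } (that is, 𝒢 plus ∅ and X).
Pass 1: 2 new —
  { x₄ }  = complement { x₁, x₂, x₃ }
  { x₁, x₃ }  = complement { x₂, x₄ }
  (now 6)
Pass 2 adds 1:
  { x₁, x₃, x₄ }  = { x₁, x₃ } ∪ { x₄ }
  (now 7)
Pass 3. New:
  { x₂ }  = complement { x₁, x₃, x₄ }
  (now 8)
Pass 4: already closed under ᶜ and ∪.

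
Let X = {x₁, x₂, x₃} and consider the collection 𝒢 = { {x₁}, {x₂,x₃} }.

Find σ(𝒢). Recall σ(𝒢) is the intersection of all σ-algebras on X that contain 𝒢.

σ(𝒢) = { {}, {x₁}, {x₂,x₃}, X }

Trace:
Start: 𝒢 ∪ {∅, X} = { {}, {x₁}, {x₂,x₃}, X }.
Pass 1: stable.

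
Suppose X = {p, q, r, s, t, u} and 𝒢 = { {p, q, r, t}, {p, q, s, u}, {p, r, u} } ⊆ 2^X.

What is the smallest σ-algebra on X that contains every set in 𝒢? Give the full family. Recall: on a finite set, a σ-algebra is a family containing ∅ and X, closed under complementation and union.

|σ(𝒢)| = 64.  σ(𝒢) = { ∅, {p}, {q}, {r}, {s}, {t}, {u}, {p, q}, {p, r}, {p, s}, {p, t}, {p, u}, {q, r}, {q, s}, {q, t}, {q, u}, {r, s}, {r, t}, {r, u}, {s, t}, {s, u}, {t, u}, {p, q, r}, {p, q, s}, {p, q, t}, {p, q, u}, {p, r, s}, {p, r, t}, {p, r, u}, {p, s, t}, {p, s, u}, {p, t, u}, {q, r, s}, {q, r, t}, {q, r, u}, {q, s, t}, {q, s, u}, {q, t, u}, {r, s, t}, {r, s, u}, {r, t, u}, {s, t, u}, {p, q, r, s}, {p, q, r, t}, {p, q, r, u}, {p, q, s, t}, {p, q, s, u}, {p, q, t, u}, {p, r, s, t}, {p, r, s, u}, {p, r, t, u}, {p, s, t, u}, {q, r, s, t}, {q, r, s, u}, {q, r, t, u}, {q, s, t, u}, {r, s, t, u}, {p, q, r, s, t}, {p, q, r, s, u}, {p, q, r, t, u}, {p, q, s, t, u}, {p, r, s, t, u}, {q, r, s, t, u}, X }

Working:
Begin from { ∅, {p, r, u}, {p, q, r, t}, {p, q, s, u}, X } (that is, 𝒢 plus ∅ and X).
Round 1 adds 5:
  {r, t}  = complement {p, q, s, u}
  {s, u}  = complement {p, q, r, t}
  {q, s, t}  = complement {p, r, u}
  {p, q, r, s, u}  = {p, q, s, u} ∪ {p, r, u}
  {p, q, r, t, u}  = {p, r, u} ∪ {p, q, r, t}
  (now 10)
Round 2: +9 →
  {s}  = complement {p, q, r, t, u}
  {t}  = complement {p, q, r, s, u}
  {p, r, s, u}  = {p, r, u} ∪ {s, u}
  {p, r, t, u}  = {p, r, u} ∪ {r, t}
  {q, r, s, t}  = {r, t} ∪ {q, s, t}
  {q, s, t, u}  = {s, u} ∪ {q, s, t}
  {r, s, t, u}  = {r, t} ∪ {s, u}
  {p, q, r, s, t}  = {p, q, r, t} ∪ {q, s, t}
  {p, q, s, t, u}  = {p, q, s, u} ∪ {q, s, t}
  (now 19)
Round 3: 12 new —
  {r}  = complement {p, q, s, t, u}
  {u}  = complement {p, q, r, s, t}
  {p, q}  = complement {r, s, t, u}
  {p, r}  = complement {q, s, t, u}
  {p, u}  = complement {q, r, s, t}
  {q, s}  = complement {p, r, t, u}
  {q, t}  = complement {p, r, s, u}
  {s, t}  = {t} ∪ {s}
  {r, s, t}  = {r, t} ∪ {s}
  {s, t, u}  = {s, u} ∪ {t}
  {p, r, s, t, u}  = {p, r, u} ∪ {r, s, t, u}
  {q, r, s, t, u}  = {r, t} ∪ {q, s, t, u}
  (now 31)
Round 4. New:
  {p}  = complement {q, r, s, t, u}
  {q}  = complement {p, r, s, t, u}
  {r, s}  = {r} ∪ {s}
  {r, u}  = {u} ∪ {r}
  {t, u}  = {u} ∪ {t}
  {p, q, r}  = complement {s, t, u}
  {p, q, s}  = {p, q} ∪ {s}
  {p, q, t}  = {q, t} ∪ {p, q}
  {p, q, u}  = complement {r, s, t}
  {p, r, s}  = {p, r} ∪ {s}
  {p, r, t}  = {t} ∪ {p, r}
  {p, s, u}  = {p, u} ∪ {s}
  {p, t, u}  = {p, u} ∪ {t}
  {q, r, s}  = {r} ∪ {q, s}
  {q, r, t}  = {q, t} ∪ {r}
  {q, s, u}  = {u} ∪ {q, s}
  {q, t, u}  = {q, t} ∪ {u}
  {r, s, u}  = {r} ∪ {s, u}
  {r, t, u}  = {u} ∪ {r, t}
  {p, q, r, s}  = {p, r} ∪ {q, s}
  {p, q, r, u}  = complement {s, t}
  {p, q, s, t}  = {p, q} ∪ {s, t}
  {p, q, t, u}  = {q, t} ∪ {p, u}
  {p, r, s, t}  = {r, s, t} ∪ {p, r}
  {p, s, t, u}  = {p, u} ∪ {s, t}
  (now 56)
Round 5: 8 new —
  {p, s}  = {s} ∪ {p}
  {p, t}  = {p} ∪ {t}
  {q, r}  = complement {p, s, t, u}
  {q, u}  = complement {p, r, s, t}
  {p, s, t}  = {s, t} ∪ {p}
  {q, r, u}  = {q} ∪ {r, u}
  {q, r, s, u}  = {q, s, u} ∪ {r, s}
  {q, r, t, u}  = {q} ∪ {r, t, u}
  (now 64)
Round 6 adds nothing — fixpoint reached.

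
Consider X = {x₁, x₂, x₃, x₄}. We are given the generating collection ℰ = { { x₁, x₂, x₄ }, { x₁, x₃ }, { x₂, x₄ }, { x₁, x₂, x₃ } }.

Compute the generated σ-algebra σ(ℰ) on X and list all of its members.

|σ(ℰ)| = 16.  σ(ℰ) = { {}, { x₁ }, { x₂ }, { x₃ }, { x₄ }, { x₁, x₂ }, { x₁, x₃ }, { x₁, x₄ }, { x₂, x₃ }, { x₂, x₄ }, { x₃, x₄ }, { x₁, x₂, x₃ }, { x₁, x₂, x₄ }, { x₁, x₃, x₄ }, { x₂, x₃, x₄ }, X }

Derivation:
Start: ℰ ∪ {∅, X} = { {}, { x₁, x₃ }, { x₂, x₄ }, { x₁, x₂, x₃ }, { x₁, x₂, x₄ }, X }.
Iteration 1: +2 →
  { x₃ }  = X∖{ x₁, x₂, x₄ }
  { x₄ }  = X∖{ x₁, x₂, x₃ }
  |family| = 8
Iteration 2 adds 3:
  { x₃, x₄ }  = { x₄ } ∪ { x₃ }
  { x₁, x₃, x₄ }  = { x₄ } ∪ { x₁, x₃ }
  { x₂, x₃, x₄ }  = { x₃ } ∪ { x₂, x₄ }
  |family| = 11
Iteration 3 adds 3:
  { x₁ }  = X∖{ x₂, x₃, x₄ }
  { x₂ }  = X∖{ x₁, x₃, x₄ }
  { x₁, x₂ }  = X∖{ x₃, x₄ }
  |family| = 14
Iteration 4 (2 new):
  { x₁, x₄ }  = { x₄ } ∪ { x₁ }
  { x₂, x₃ }  = { x₃ } ∪ { x₂ }
  |family| = 16
Iteration 5: stable.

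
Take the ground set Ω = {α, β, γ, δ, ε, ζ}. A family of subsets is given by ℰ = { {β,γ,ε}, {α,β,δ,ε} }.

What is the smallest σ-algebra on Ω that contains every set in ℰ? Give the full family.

Answer: σ(ℰ) = { {}, {γ}, {ζ}, {α,δ}, {β,ε}, {γ,ζ}, {α,γ,δ}, {α,δ,ζ}, {β,γ,ε}, {β,ε,ζ}, {α,β,δ,ε}, {α,γ,δ,ζ}, {β,γ,ε,ζ}, {α,β,γ,δ,ε}, {α,β,δ,ε,ζ}, Ω }

Trace:
Begin from { {}, {β,γ,ε}, {α,β,δ,ε}, Ω } (that is, ℰ plus ∅ and Ω).
Iteration 1. New:
  {γ,ζ}  = {α,β,δ,ε}ᶜ
  {α,δ,ζ}  = {β,γ,ε}ᶜ
  {α,β,γ,δ,ε}  = {β,γ,ε} ∪ {α,β,δ,ε}
Iteration 2: 4 new —
  {ζ}  = {α,β,γ,δ,ε}ᶜ
  {α,γ,δ,ζ}  = {γ,ζ} ∪ {α,δ,ζ}
  {β,γ,ε,ζ}  = {β,γ,ε} ∪ {γ,ζ}
  {α,β,δ,ε,ζ}  = {α,δ,ζ} ∪ {α,β,δ,ε}
Iteration 3 adds 3:
  {γ}  = {α,β,δ,ε,ζ}ᶜ
  {α,δ}  = {β,γ,ε,ζ}ᶜ
  {β,ε}  = {α,γ,δ,ζ}ᶜ
Iteration 4: +2 →
  {α,γ,δ}  = {γ} ∪ {α,δ}
  {β,ε,ζ}  = {β,ε} ∪ {ζ}
Iteration 5: no new sets; the family is a σ-algebra.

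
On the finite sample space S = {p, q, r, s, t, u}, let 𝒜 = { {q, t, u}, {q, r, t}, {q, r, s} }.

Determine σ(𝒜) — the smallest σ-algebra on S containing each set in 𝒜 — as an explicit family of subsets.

σ(𝒜) = { ∅, {p}, {q}, {r}, {s}, {t}, {u}, {p, q}, {p, r}, {p, s}, {p, t}, {p, u}, {q, r}, {q, s}, {q, t}, {q, u}, {r, s}, {r, t}, {r, u}, {s, t}, {s, u}, {t, u}, {p, q, r}, {p, q, s}, {p, q, t}, {p, q, u}, {p, r, s}, {p, r, t}, {p, r, u}, {p, s, t}, {p, s, u}, {p, t, u}, {q, r, s}, {q, r, t}, {q, r, u}, {q, s, t}, {q, s, u}, {q, t, u}, {r, s, t}, {r, s, u}, {r, t, u}, {s, t, u}, {p, q, r, s}, {p, q, r, t}, {p, q, r, u}, {p, q, s, t}, {p, q, s, u}, {p, q, t, u}, {p, r, s, t}, {p, r, s, u}, {p, r, t, u}, {p, s, t, u}, {q, r, s, t}, {q, r, s, u}, {q, r, t, u}, {q, s, t, u}, {r, s, t, u}, {p, q, r, s, t}, {p, q, r, s, u}, {p, q, r, t, u}, {p, q, s, t, u}, {p, r, s, t, u}, {q, r, s, t, u}, S }

Working:
Initial family (5 sets): { ∅, {q, r, s}, {q, r, t}, {q, t, u}, S }.
Iteration 1: 6 new —
  {p, r, s}  = {q, t, u}ᶜ
  {p, s, u}  = {q, r, t}ᶜ
  {p, t, u}  = {q, r, s}ᶜ
  {q, r, s, t}  = {q, r, t} ∪ {q, r, s}
  {q, r, t, u}  = {q, r, t} ∪ {q, t, u}
  {q, r, s, t, u}  = {q, r, s} ∪ {q, t, u}
  [11 total]
Iteration 2 (12 new):
  {p}  = {q, r, s, t, u}ᶜ
  {p, s}  = {q, r, t, u}ᶜ
  {p, u}  = {q, r, s, t}ᶜ
  {p, q, r, s}  = {q, r, s} ∪ {p, r, s}
  {p, q, t, u}  = {q, t, u} ∪ {p, t, u}
  {p, r, s, u}  = {p, s, u} ∪ {p, r, s}
  {p, s, t, u}  = {p, s, u} ∪ {p, t, u}
  {p, q, r, s, t}  = {q, r, s, t} ∪ {p, r, s}
  {p, q, r, s, u}  = {q, r, s} ∪ {p, s, u}
  {p, q, r, t, u}  = {q, r, t} ∪ {p, t, u}
  {p, q, s, t, u}  = {q, t, u} ∪ {p, s, u}
  {p, r, s, t, u}  = {p, r, s} ∪ {p, t, u}
  [23 total]
Iteration 3: 10 new —
  {q}  = {p, r, s, t, u}ᶜ
  {r}  = {p, q, s, t, u}ᶜ
  {s}  = {p, q, r, t, u}ᶜ
  {t}  = {p, q, r, s, u}ᶜ
  {u}  = {p, q, r, s, t}ᶜ
  {q, r}  = {p, s, t, u}ᶜ
  {q, t}  = {p, r, s, u}ᶜ
  {r, s}  = {p, q, t, u}ᶜ
  {t, u}  = {p, q, r, s}ᶜ
  {p, q, r, t}  = {q, r, t} ∪ {p}
  [33 total]
Iteration 4 (29 new):
  {p, q}  = {p} ∪ {q}
  {p, r}  = {p} ∪ {r}
  {p, t}  = {p} ∪ {t}
  {q, s}  = {q} ∪ {s}
  {q, u}  = {q} ∪ {u}
  {r, t}  = {t} ∪ {r}
  {r, u}  = {u} ∪ {r}
  {s, t}  = {t} ∪ {s}
  {s, u}  = {p, q, r, t}ᶜ
  {p, q, r}  = {p} ∪ {q, r}
  {p, q, s}  = {q} ∪ {p, s}
  {p, q, t}  = {q, t} ∪ {p}
  {p, q, u}  = {p, u} ∪ {q}
  {p, r, u}  = {p, u} ∪ {r}
  {p, s, t}  = {t} ∪ {p, s}
  {q, r, u}  = {u} ∪ {q, r}
  {q, s, t}  = {q, t} ∪ {s}
  {r, s, t}  = {r, s} ∪ {t}
  {r, s, u}  = {r, s} ∪ {u}
  {r, t, u}  = {t, u} ∪ {r}
  {s, t, u}  = {t, u} ∪ {s}
  {p, q, r, u}  = {p, u} ∪ {q, r}
  {p, q, s, t}  = {q, t} ∪ {p, s}
  {p, q, s, u}  = {q} ∪ {p, s, u}
  {p, r, s, t}  = {t} ∪ {p, r, s}
  {p, r, t, u}  = {r} ∪ {p, t, u}
  {q, r, s, u}  = {u} ∪ {q, r, s}
  {q, s, t, u}  = {q, t, u} ∪ {s}
  {r, s, t, u}  = {r, s} ∪ {t, u}
  [62 total]
Iteration 5 adds 2:
  {p, r, t}  = {p, r} ∪ {p, t}
  {q, s, u}  = {q} ∪ {s, u}
  [64 total]
Iteration 6: closed — nothing new.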